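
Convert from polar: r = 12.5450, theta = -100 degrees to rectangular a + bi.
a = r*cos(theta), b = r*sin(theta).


a = 12.5450*cos(-100°) = 12.5450*(-0.17365) = -2.1784
b = 12.5450*sin(-100°) = 12.5450*(-0.98481) = -12.3544

-2.1784 - 12.3544i


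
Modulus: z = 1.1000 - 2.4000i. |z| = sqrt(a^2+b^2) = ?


|z| = sqrt(1.1^2 + (-2.4)^2) = sqrt(1.21 + 5.76) = sqrt(6.97) = 2.6401

|z| = 2.6401


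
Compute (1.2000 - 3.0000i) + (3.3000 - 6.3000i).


Real: 1.2 + 3.3 = 4.5
Imag: -3 - 6.3 = -9.3

4.5000 - 9.3000i


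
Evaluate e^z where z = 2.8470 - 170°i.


e^2.8470 = 17.2360
cos(-170°) = -0.9848078
sin(-170°) = -0.17365
Real = 17.2360*(-0.9848078) = -16.9741
Imag = 17.2360*(-0.17365) = -2.9930

-16.9741 - 2.9930i


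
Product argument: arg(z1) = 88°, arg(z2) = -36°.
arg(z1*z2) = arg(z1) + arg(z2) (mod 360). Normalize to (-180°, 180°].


arg(z1*z2) = 88° - 36° = 52°
Normalized to (-180°, 180°]: 52°

52°


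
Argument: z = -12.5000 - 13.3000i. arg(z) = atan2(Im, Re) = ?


Re = -12.5, Im = -13.3
arg = atan2(-13.3, -12.5) = -133.2240 degrees

arg(z) = -133.2240 degrees


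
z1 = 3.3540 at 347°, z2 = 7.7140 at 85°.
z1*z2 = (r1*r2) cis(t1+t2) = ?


r = 3.3540 * 7.7140 = 25.8728
theta = 347° + 85° = 432° = 72° (mod 360)

25.8728 cis(72°)


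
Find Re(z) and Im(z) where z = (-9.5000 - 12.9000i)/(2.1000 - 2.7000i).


Multiply by conjugate: (-9.5000 - 12.9000i)(2.1000 + 2.7000i) / (2.1^2 + (-2.7)^2)
Numerator real = -9.5*2.1 - (12.9)*(-2.7) = 14.88
Numerator imag = -12.9*2.1 - (-9.5)*(-2.7) = -52.74
Denominator = 11.7
Re(z) = 14.88/11.7 = 1.2718
Im(z) = -52.74/11.7 = -4.5077

Re(z) = 1.2718, Im(z) = -4.5077


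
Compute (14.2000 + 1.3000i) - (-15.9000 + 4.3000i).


Real: 14.2 + 15.9 = 30.1
Imag: 1.3 - 4.3 = -3

30.1000 - 3.0000i


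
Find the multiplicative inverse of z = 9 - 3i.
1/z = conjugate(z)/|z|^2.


|z|^2 = 81+9 = 90
1/z = (9 + 3i)/90

1/z = 0.1000 + 0.0333i


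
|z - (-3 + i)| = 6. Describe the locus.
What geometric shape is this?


|z - z0| = r is a circle with center z0 and radius r.
Center = (-3, 1), radius = 6

Circle with center (-3, 1) and radius 6


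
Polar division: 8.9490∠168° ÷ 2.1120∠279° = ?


r = 8.9490 / 2.1120 = 4.2372
theta = 168° - 279° = -111° = 249° (mod 360)

4.2372 cis(249°)


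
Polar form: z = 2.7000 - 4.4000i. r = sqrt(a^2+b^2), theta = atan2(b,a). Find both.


r = sqrt(7.29+19.36) = sqrt(26.65) = 5.1624
theta = atan2(-4.4, 2.7) = -58.4652 degrees

r = 5.1624, theta = -58.4652 degrees


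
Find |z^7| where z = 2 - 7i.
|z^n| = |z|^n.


|z| = sqrt(4+49) = sqrt(53) = 7.2801
|z^7| = |z|^7 = (sqrt(53))^7 = 53^3 * sqrt(53) = 148877*sqrt(53)

|z^7| = 148877*sqrt(53) ≈ 1083840.9200


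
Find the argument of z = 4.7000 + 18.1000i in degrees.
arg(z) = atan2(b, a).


Re = 4.7, Im = 18.1
arg = atan2(18.1, 4.7) = 75.4436 degrees

arg(z) = 75.4436 degrees


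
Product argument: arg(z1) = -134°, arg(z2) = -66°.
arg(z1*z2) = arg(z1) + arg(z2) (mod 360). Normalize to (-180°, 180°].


arg(z1*z2) = -134° - 66° = -200°
Normalized to (-180°, 180°]: 160°

160°


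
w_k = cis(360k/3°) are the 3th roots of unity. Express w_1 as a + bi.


Angle = 360*1/3 = 120°
a = cos(120°) = -0.5000
b = sin(120°) = 0.8660

-0.5000 + 0.8660i


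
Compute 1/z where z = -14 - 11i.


|z|^2 = 196+121 = 317
1/z = (-14 + 11i)/317

1/z = -0.0442 + 0.0347i


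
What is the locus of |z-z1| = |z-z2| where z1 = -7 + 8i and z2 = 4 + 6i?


Equal distances means the locus is the perpendicular bisector of z1 and z2.
Midpoint = ((-7+4)/2, (8+6)/2) = (-1.5000, 7.0000)

Perpendicular bisector through (-1.5000, 7.0000)


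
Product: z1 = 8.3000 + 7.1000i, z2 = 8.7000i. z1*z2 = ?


Real = 8.3*0 - 7.1*8.7 = 0 - 61.77 = -61.77
Imag = 8.3*8.7 + 0*7.1 = 72.21 + 0 = 72.21

-61.7700 + 72.2100i


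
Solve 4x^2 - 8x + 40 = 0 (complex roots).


disc = (-8)^2 - 4*4*40 = 64 - 640 = -576
sqrt(|disc|) = sqrt(576) = 24.0000
Real part = 8/(2*4) = 1.0000
Imag part = 24.0000/(2*4) = 3.0000

1.0000 ± 3.0000i


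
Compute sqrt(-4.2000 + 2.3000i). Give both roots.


|z| = sqrt(17.64+5.29) = 4.7885
sqrt((|z|+a)/2) = sqrt((4.7885+(-4.2))/2) = sqrt(0.2943) = 0.5425
sqrt((|z|-a)/2) = sqrt((4.7885-(-4.2))/2) = sqrt(4.4943) = 2.1200

±(0.5425 + 2.1200i) i.e. 0.5425 + 2.1200i and -0.5425 - 2.1200i


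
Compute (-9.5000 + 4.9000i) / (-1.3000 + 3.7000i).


Conjugate of z2 = -1.3000 - 3.7000i
Numerator: (-9.5000 + 4.9000i)(-1.3000 - 3.7000i) = 30.4800 + 28.7800i
Denominator: (-1.3)^2 + 3.7^2 = 15.38
Result = (30.4800 + 28.7800i)/15.38

1.9818 + 1.8713i


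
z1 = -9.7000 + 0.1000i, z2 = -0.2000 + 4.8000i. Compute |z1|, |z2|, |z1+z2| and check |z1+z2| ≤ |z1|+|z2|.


|z1| = sqrt((-9.7)^2 + 0.1^2) = sqrt(94.1) = 9.7005
|z2| = sqrt((-0.2)^2 + 4.8^2) = sqrt(23.08) = 4.8042
z1+z2 = -9.9000 + 4.9000i
|z1+z2| = sqrt(122.02) = 11.0463
|z1|+|z2| = 9.7005 + 4.8042 = 14.5047

|z1+z2| = 11.0463 ≤ |z1|+|z2| = 14.5047 (verified)


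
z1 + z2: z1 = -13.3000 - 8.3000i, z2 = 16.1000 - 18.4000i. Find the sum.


Real: -13.3 + 16.1 = 2.8
Imag: -8.3 - 18.4 = -26.7

2.8000 - 26.7000i


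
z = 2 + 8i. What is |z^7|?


|z| = sqrt(4+64) = sqrt(68) = 8.2462
|z^7| = |z|^7 = (sqrt(68))^7 = 68^3 * sqrt(68) = 314432*sqrt(68)

|z^7| = 314432*sqrt(68) ≈ 2592872.6961


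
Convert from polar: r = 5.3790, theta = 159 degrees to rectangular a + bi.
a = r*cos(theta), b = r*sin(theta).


a = 5.3790*cos(159°) = 5.3790*(-0.93358) = -5.0217
b = 5.3790*sin(159°) = 5.3790*0.35837 = 1.9277

-5.0217 + 1.9277i


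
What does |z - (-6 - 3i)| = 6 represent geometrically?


|z - z0| = r is a circle with center z0 and radius r.
Center = (-6, -3), radius = 6

Circle with center (-6, -3) and radius 6


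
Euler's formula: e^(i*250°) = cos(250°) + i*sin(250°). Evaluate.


cos(250°) = -0.3420
sin(250°) = -0.9397

e^(i*250°) = -0.3420 - 0.9397i


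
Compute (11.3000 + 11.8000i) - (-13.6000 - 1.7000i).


Real: 11.3 + 13.6 = 24.9
Imag: 11.8 + 1.7 = 13.5

24.9000 + 13.5000i


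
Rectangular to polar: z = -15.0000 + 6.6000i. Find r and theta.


r = sqrt(225+43.56) = sqrt(268.56) = 16.3878
theta = atan2(6.6, -15) = 156.2505 degrees

r = 16.3878, theta = 156.2505 degrees


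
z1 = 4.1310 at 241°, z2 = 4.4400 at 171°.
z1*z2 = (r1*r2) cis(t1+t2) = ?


r = 4.1310 * 4.4400 = 18.3416
theta = 241° + 171° = 412° = 52° (mod 360)

18.3416 cis(52°)


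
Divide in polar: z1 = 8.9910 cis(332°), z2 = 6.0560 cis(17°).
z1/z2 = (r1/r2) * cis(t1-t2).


r = 8.9910 / 6.0560 = 1.4846
theta = 332° - 17° = 315° = 315° (mod 360)

1.4846 cis(315°)


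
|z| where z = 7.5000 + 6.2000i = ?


|z| = sqrt(7.5^2 + 6.2^2) = sqrt(56.25 + 38.44) = sqrt(94.69) = 9.7309

|z| = 9.7309


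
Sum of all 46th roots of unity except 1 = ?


With w = e^(2*pi*i/46), all 46 of the 46th roots of unity w^0 = 1, w, ..., w^(45) sum to 0: 1 + w + ... + w^(45) = (1 - w^46)/(1 - w) = 0 since w^46 = 1, w ≠ 1.
Removing the root 1: w + w^2 + ... + w^(45) = 0 - 1 = -1

Sum = -1


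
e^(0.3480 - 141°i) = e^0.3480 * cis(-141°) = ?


e^0.3480 = 1.41623
cos(-141°) = -0.7771
sin(-141°) = -0.62932
Real = 1.41623*(-0.7771) = -1.1006
Imag = 1.41623*(-0.62932) = -0.8913

-1.1006 - 0.8913i


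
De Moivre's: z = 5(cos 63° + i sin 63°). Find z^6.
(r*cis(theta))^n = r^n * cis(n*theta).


r^6 = 5^6 = 15625
n*theta = 6*63° = 378° = 18° (mod 360)
a = 15625*cos(18°) = 14860.2581
b = 15625*sin(18°) = 4828.3905

15625 cis(18°) = 14860.2581 + 4828.3905i


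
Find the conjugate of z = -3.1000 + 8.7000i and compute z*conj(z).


z_bar = -3.1000 - 8.7000i
z*z_bar = (-3.1)^2 + 8.7^2 = 9.61 + 75.69 = 85.3

z_bar = -3.1000 - 8.7000i, z*z_bar = 85.3


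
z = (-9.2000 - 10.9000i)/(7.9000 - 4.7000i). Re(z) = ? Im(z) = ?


Multiply by conjugate: (-9.2000 - 10.9000i)(7.9000 + 4.7000i) / (7.9^2 + (-4.7)^2)
Numerator real = -9.2*7.9 - (10.9)*(-4.7) = -21.45
Numerator imag = -10.9*7.9 - (-9.2)*(-4.7) = -129.35
Denominator = 84.5
Re(z) = -21.45/84.5 = -0.2538
Im(z) = -129.35/84.5 = -1.5308

Re(z) = -0.2538, Im(z) = -1.5308


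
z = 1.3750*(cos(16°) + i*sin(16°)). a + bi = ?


a = 1.3750*cos(16°) = 1.3750*0.96126 = 1.3217
b = 1.3750*sin(16°) = 1.3750*0.2756 = 0.3790

1.3217 + 0.3790i


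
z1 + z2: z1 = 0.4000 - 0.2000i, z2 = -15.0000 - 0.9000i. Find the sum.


Real: 0.4 - 15 = -14.6
Imag: -0.2 - 0.9 = -1.1

-14.6000 - 1.1000i


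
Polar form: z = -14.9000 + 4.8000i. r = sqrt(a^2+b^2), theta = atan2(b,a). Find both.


r = sqrt(222.01+23.04) = sqrt(245.05) = 15.6541
theta = atan2(4.8, -14.9) = 162.1438 degrees

r = 15.6541, theta = 162.1438 degrees


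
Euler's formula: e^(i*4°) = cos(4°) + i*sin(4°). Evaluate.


cos(4°) = 0.9976
sin(4°) = 0.0698

e^(i*4°) = 0.9976 + 0.0698i


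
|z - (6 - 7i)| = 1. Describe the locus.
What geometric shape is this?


|z - z0| = r is a circle with center z0 and radius r.
Center = (6, -7), radius = 1

Circle with center (6, -7) and radius 1


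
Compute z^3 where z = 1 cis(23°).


r^3 = 1^3 = 1
n*theta = 3*23° = 69° = 69° (mod 360)
a = 1*cos(69°) = 0.3584
b = 1*sin(69°) = 0.9336

1 cis(69°) = 0.3584 + 0.9336i


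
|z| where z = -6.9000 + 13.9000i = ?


|z| = sqrt((-6.9)^2 + 13.9^2) = sqrt(47.61 + 193.21) = sqrt(240.82) = 15.5184

|z| = 15.5184


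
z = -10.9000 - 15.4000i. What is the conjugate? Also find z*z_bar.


z_bar = -10.9000 + 15.4000i
z*z_bar = (-10.9)^2 + (-15.4)^2 = 118.81 + 237.16 = 355.97

z_bar = -10.9000 + 15.4000i, z*z_bar = 355.97


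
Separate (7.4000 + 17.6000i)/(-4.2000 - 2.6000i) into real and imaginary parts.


Multiply by conjugate: (7.4000 + 17.6000i)(-4.2000 + 2.6000i) / ((-4.2)^2 + (-2.6)^2)
Numerator real = 7.4*(-4.2) + 17.6*(-2.6) = -76.84
Numerator imag = 17.6*(-4.2) - 7.4*(-2.6) = -54.68
Denominator = 24.4
Re(z) = -76.84/24.4 = -3.1492
Im(z) = -54.68/24.4 = -2.2410

Re(z) = -3.1492, Im(z) = -2.2410


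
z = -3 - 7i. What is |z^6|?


|z| = sqrt(9+49) = sqrt(58) = 7.6158
|z^6| = |z|^6 = (sqrt(58))^6 = 58^3 = 195112

|z^6| = 195112


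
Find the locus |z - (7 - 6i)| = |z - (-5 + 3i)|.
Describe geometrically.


Equal distances means the locus is the perpendicular bisector of z1 and z2.
Midpoint = ((7+(-5))/2, (-6+3)/2) = (1.0000, -1.5000)

Perpendicular bisector through (1.0000, -1.5000)


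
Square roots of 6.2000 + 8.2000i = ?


|z| = sqrt(38.44+67.24) = 10.2801
sqrt((|z|+a)/2) = sqrt((10.2801+6.2)/2) = sqrt(8.2400) = 2.8705
sqrt((|z|-a)/2) = sqrt((10.2801-6.2)/2) = sqrt(2.0400) = 1.4283

±(2.8705 + 1.4283i) i.e. 2.8705 + 1.4283i and -2.8705 - 1.4283i


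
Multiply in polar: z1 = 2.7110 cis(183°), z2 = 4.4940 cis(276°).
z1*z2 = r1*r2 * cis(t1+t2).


r = 2.7110 * 4.4940 = 12.1832
theta = 183° + 276° = 459° = 99° (mod 360)

12.1832 cis(99°)


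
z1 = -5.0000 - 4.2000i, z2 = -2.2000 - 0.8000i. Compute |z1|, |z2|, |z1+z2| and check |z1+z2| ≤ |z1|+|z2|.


|z1| = sqrt((-5)^2 + (-4.2)^2) = sqrt(42.64) = 6.5299
|z2| = sqrt((-2.2)^2 + (-0.8)^2) = sqrt(5.48) = 2.3409
z1+z2 = -7.2000 - 5.0000i
|z1+z2| = sqrt(76.84) = 8.7658
|z1|+|z2| = 6.5299 + 2.3409 = 8.8708

|z1+z2| = 8.7658 ≤ |z1|+|z2| = 8.8708 (verified)


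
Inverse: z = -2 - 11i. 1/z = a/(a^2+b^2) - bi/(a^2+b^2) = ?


|z|^2 = 4+121 = 125
1/z = (-2 + 11i)/125

1/z = -0.0160 + 0.0880i


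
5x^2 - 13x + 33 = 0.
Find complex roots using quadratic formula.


disc = (-13)^2 - 4*5*33 = 169 - 660 = -491
sqrt(|disc|) = sqrt(491) = 22.1585
Real part = 13/(2*5) = 1.3000
Imag part = 22.1585/(2*5) = 2.2159

1.3000 ± 2.2159i


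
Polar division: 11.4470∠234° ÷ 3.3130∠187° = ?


r = 11.4470 / 3.3130 = 3.4552
theta = 234° - 187° = 47° = 47° (mod 360)

3.4552 cis(47°)


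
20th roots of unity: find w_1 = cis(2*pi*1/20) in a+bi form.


Angle = 360*1/20 = 18°
a = cos(18°) = 0.9511
b = sin(18°) = 0.3090

0.9511 + 0.3090i


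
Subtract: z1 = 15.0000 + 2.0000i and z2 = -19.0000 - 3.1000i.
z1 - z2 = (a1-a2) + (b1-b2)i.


Real: 15 + 19 = 34
Imag: 2 + 3.1 = 5.1

34.0000 + 5.1000i


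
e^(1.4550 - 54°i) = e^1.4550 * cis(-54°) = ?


e^1.4550 = 4.2845
cos(-54°) = 0.5878
sin(-54°) = -0.809
Real = 4.2845*0.5878 = 2.5184
Imag = 4.2845*(-0.809) = -3.4662

2.5184 - 3.4662i


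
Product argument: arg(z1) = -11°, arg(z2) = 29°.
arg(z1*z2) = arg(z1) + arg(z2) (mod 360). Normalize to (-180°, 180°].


arg(z1*z2) = -11° + 29° = 18°
Normalized to (-180°, 180°]: 18°

18°


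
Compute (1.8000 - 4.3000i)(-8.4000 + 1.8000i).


Real = 1.8*(-8.4) - (-4.3)*1.8 = -15.12 - (-7.74) = -7.38
Imag = 1.8*1.8 - (8.4)*(-4.3) = 3.24 + 36.12 = 39.36

-7.3800 + 39.3600i


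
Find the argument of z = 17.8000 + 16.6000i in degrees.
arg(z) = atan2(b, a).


Re = 17.8, Im = 16.6
arg = atan2(16.6, 17.8) = 43.0021 degrees

arg(z) = 43.0021 degrees


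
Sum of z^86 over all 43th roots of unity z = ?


The roots are w_k = w^k with w = e^(2*pi*i/43), and (w^k)^86 = (w^86)^k.
So S = 1 + u + u^2 + ... + u^(42) with u = w^86.
86 = 2*43 + 0, so 86 is a multiple of 43 and u = (w^43)^2 = 1.
Every one of the 43 terms equals 1: S = 43

S = 43


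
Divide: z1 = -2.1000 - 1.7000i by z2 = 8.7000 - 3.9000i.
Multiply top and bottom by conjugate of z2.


Conjugate of z2 = 8.7000 + 3.9000i
Numerator: (-2.1000 - 1.7000i)(8.7000 + 3.9000i) = -11.6400 - 22.9800i
Denominator: 8.7^2 + (-3.9)^2 = 90.9
Result = (-11.6400 - 22.9800i)/90.9

-0.1281 - 0.2528i


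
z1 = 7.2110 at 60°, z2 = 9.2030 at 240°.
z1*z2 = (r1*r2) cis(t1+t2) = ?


r = 7.2110 * 9.2030 = 66.3628
theta = 60° + 240° = 300° = 300° (mod 360)

66.3628 cis(300°)


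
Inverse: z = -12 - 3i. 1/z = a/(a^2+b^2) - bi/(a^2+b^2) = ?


|z|^2 = 144+9 = 153
1/z = (-12 + 3i)/153

1/z = -0.0784 + 0.0196i


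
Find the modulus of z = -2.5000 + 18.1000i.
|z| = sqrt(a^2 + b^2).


|z| = sqrt((-2.5)^2 + 18.1^2) = sqrt(6.25 + 327.61) = sqrt(333.86) = 18.2718

|z| = 18.2718


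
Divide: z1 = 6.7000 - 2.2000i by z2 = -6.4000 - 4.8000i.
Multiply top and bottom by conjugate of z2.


Conjugate of z2 = -6.4000 + 4.8000i
Numerator: (6.7000 - 2.2000i)(-6.4000 + 4.8000i) = -32.3200 + 46.2400i
Denominator: (-6.4)^2 + (-4.8)^2 = 64
Result = (-32.3200 + 46.2400i)/64

-0.5050 + 0.7225i


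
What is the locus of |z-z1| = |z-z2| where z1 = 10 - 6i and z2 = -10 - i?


Equal distances means the locus is the perpendicular bisector of z1 and z2.
Midpoint = ((10+(-10))/2, (-6+(-1))/2) = (0, -3.5000)

Perpendicular bisector through (0, -3.5000)


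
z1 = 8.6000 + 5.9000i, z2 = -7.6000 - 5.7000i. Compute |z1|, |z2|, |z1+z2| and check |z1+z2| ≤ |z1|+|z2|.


|z1| = sqrt(8.6^2 + 5.9^2) = sqrt(108.77) = 10.4293
|z2| = sqrt((-7.6)^2 + (-5.7)^2) = sqrt(90.25) = 9.5000
z1+z2 = 1.0000 + 0.2000i
|z1+z2| = sqrt(1.04) = 1.0198
|z1|+|z2| = 10.4293 + 9.5000 = 19.9293

|z1+z2| = 1.0198 ≤ |z1|+|z2| = 19.9293 (verified)


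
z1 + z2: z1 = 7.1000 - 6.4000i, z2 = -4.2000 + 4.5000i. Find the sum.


Real: 7.1 - 4.2 = 2.9
Imag: -6.4 + 4.5 = -1.9

2.9000 - 1.9000i


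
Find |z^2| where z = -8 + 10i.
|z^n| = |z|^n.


|z| = sqrt(64+100) = sqrt(164) = 12.8062
|z^2| = |z|^2 = (sqrt(164))^2 = 164

|z^2| = 164


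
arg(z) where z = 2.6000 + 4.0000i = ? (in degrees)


Re = 2.6, Im = 4
arg = atan2(4, 2.6) = 56.9761 degrees

arg(z) = 56.9761 degrees


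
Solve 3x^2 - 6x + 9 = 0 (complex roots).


disc = (-6)^2 - 4*3*9 = 36 - 108 = -72
sqrt(|disc|) = sqrt(72) = 8.4853
Real part = 6/(2*3) = 1.0000
Imag part = 8.4853/(2*3) = 1.4142

1.0000 ± 1.4142i


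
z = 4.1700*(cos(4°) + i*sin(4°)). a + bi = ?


a = 4.1700*cos(4°) = 4.1700*0.99756 = 4.1598
b = 4.1700*sin(4°) = 4.1700*0.06976 = 0.2909

4.1598 + 0.2909i


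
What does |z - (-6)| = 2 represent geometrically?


|z - z0| = r is a circle with center z0 and radius r.
Center = (-6, 0), radius = 2

Circle with center (-6, 0) and radius 2


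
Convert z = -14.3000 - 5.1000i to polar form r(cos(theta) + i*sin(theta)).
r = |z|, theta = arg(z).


r = sqrt(204.49+26.01) = sqrt(230.5) = 15.1822
theta = atan2(-5.1, -14.3) = -160.3716 degrees

r = 15.1822, theta = -160.3716 degrees


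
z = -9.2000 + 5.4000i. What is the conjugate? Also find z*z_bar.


z_bar = -9.2000 - 5.4000i
z*z_bar = (-9.2)^2 + 5.4^2 = 84.64 + 29.16 = 113.8

z_bar = -9.2000 - 5.4000i, z*z_bar = 113.8


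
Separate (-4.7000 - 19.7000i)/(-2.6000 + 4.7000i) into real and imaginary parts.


Multiply by conjugate: (-4.7000 - 19.7000i)(-2.6000 - 4.7000i) / ((-2.6)^2 + 4.7^2)
Numerator real = -4.7*(-2.6) - (19.7)*4.7 = -80.37
Numerator imag = -19.7*(-2.6) - (-4.7)*4.7 = 73.31
Denominator = 28.85
Re(z) = -80.37/28.85 = -2.7858
Im(z) = 73.31/28.85 = 2.5411

Re(z) = -2.7858, Im(z) = 2.5411


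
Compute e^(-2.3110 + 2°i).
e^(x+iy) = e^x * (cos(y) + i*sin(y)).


e^-2.3110 = 0.0992
cos(2°) = 0.9994
sin(2°) = 0.0349
Real = 0.0992*0.9994 = 0.0991
Imag = 0.0992*0.0349 = 0.0035

0.0991 + 0.0035i


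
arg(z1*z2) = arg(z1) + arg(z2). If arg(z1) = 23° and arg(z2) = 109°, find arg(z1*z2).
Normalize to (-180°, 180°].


arg(z1*z2) = 23° + 109° = 132°
Normalized to (-180°, 180°]: 132°

132°


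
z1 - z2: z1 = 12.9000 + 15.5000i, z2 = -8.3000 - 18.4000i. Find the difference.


Real: 12.9 + 8.3 = 21.2
Imag: 15.5 + 18.4 = 33.9

21.2000 + 33.9000i


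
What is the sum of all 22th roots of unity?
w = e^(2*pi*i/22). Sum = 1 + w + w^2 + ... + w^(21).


The sum of all 22th roots of unity is 0.
Geometric series: (1 - w^22)/(1 - w) = (1-1)/(1-w) = 0 since w^22 = 1, w ≠ 1.
Alternatively: coefficient of z^21 in z^22 - 1 is 0.

0


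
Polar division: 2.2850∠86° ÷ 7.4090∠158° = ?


r = 2.2850 / 7.4090 = 0.3084
theta = 86° - 158° = -72° = 288° (mod 360)

0.3084 cis(288°)


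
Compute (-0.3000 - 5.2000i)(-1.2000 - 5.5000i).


Real = -0.3*(-1.2) - (-5.2)*(-5.5) = 0.36 - 28.6 = -28.24
Imag = -0.3*(-5.5) - (1.2)*(-5.2) = 1.65 + 6.24 = 7.89

-28.2400 + 7.8900i


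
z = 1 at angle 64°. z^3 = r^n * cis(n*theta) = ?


r^3 = 1^3 = 1
n*theta = 3*64° = 192° = 192° (mod 360)
a = 1*cos(192°) = -0.9781
b = 1*sin(192°) = -0.2079

1 cis(192°) = -0.9781 - 0.2079i


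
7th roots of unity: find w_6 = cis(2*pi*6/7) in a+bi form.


Angle = 360*6/7 = 308.5714°
a = cos(308.5714°) = 0.6235
b = sin(308.5714°) = -0.7818

0.6235 - 0.7818i


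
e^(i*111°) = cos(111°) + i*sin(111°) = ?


cos(111°) = -0.3584
sin(111°) = 0.9336

e^(i*111°) = -0.3584 + 0.9336i


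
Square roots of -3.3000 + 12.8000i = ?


|z| = sqrt(10.89+163.84) = 13.2185
sqrt((|z|+a)/2) = sqrt((13.2185+(-3.3))/2) = sqrt(4.9593) = 2.2269
sqrt((|z|-a)/2) = sqrt((13.2185-(-3.3))/2) = sqrt(8.2593) = 2.8739

±(2.2269 + 2.8739i) i.e. 2.2269 + 2.8739i and -2.2269 - 2.8739i


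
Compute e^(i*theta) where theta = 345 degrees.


cos(345°) = 0.9659
sin(345°) = -0.2588

e^(i*345°) = 0.9659 - 0.2588i


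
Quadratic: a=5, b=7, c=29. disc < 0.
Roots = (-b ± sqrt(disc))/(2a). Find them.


disc = 7^2 - 4*5*29 = 49 - 580 = -531
sqrt(|disc|) = sqrt(531) = 23.0434
Real part = -7/(2*5) = -0.7000
Imag part = 23.0434/(2*5) = 2.3043

-0.7000 ± 2.3043i


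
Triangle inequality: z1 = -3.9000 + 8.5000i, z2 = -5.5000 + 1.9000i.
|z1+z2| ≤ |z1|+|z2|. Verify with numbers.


|z1| = sqrt((-3.9)^2 + 8.5^2) = sqrt(87.46) = 9.3520
|z2| = sqrt((-5.5)^2 + 1.9^2) = sqrt(33.86) = 5.8189
z1+z2 = -9.4000 + 10.4000i
|z1+z2| = sqrt(196.52) = 14.0186
|z1|+|z2| = 9.3520 + 5.8189 = 15.1709

|z1+z2| = 14.0186 ≤ |z1|+|z2| = 15.1709 (verified)


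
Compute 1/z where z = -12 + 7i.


|z|^2 = 144+49 = 193
1/z = (-12 - 7i)/193

1/z = -0.0622 - 0.0363i


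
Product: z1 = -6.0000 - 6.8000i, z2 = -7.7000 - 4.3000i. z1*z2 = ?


Real = -6*(-7.7) - (-6.8)*(-4.3) = 46.2 - 29.24 = 16.96
Imag = -6*(-4.3) - (7.7)*(-6.8) = 25.8 + 52.36 = 78.16

16.9600 + 78.1600i


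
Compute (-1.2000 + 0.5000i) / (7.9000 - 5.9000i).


Conjugate of z2 = 7.9000 + 5.9000i
Numerator: (-1.2000 + 0.5000i)(7.9000 + 5.9000i) = -12.4300 - 3.1300i
Denominator: 7.9^2 + (-5.9)^2 = 97.22
Result = (-12.4300 - 3.1300i)/97.22

-0.1279 - 0.0322i


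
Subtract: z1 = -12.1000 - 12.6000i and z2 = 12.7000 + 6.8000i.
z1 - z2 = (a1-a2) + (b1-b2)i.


Real: -12.1 - 12.7 = -24.8
Imag: -12.6 - 6.8 = -19.4

-24.8000 - 19.4000i


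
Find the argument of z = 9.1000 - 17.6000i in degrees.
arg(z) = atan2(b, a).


Re = 9.1, Im = -17.6
arg = atan2(-17.6, 9.1) = -62.6590 degrees

arg(z) = -62.6590 degrees


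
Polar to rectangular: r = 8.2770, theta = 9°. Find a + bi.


a = 8.2770*cos(9°) = 8.2770*0.98769 = 8.1751
b = 8.2770*sin(9°) = 8.2770*0.15643 = 1.2948

8.1751 + 1.2948i


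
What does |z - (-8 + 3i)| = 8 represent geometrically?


|z - z0| = r is a circle with center z0 and radius r.
Center = (-8, 3), radius = 8

Circle with center (-8, 3) and radius 8


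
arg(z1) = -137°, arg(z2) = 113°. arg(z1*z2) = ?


arg(z1*z2) = -137° + 113° = -24°
Normalized to (-180°, 180°]: -24°

-24°


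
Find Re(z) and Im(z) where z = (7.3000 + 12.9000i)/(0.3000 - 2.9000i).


Multiply by conjugate: (7.3000 + 12.9000i)(0.3000 + 2.9000i) / (0.3^2 + (-2.9)^2)
Numerator real = 7.3*0.3 + 12.9*(-2.9) = -35.22
Numerator imag = 12.9*0.3 - 7.3*(-2.9) = 25.04
Denominator = 8.5
Re(z) = -35.22/8.5 = -4.1435
Im(z) = 25.04/8.5 = 2.9459

Re(z) = -4.1435, Im(z) = 2.9459


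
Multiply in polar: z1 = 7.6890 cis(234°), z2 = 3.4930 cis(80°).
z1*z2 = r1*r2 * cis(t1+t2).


r = 7.6890 * 3.4930 = 26.8577
theta = 234° + 80° = 314° = 314° (mod 360)

26.8577 cis(314°)


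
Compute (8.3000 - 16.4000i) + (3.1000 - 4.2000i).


Real: 8.3 + 3.1 = 11.4
Imag: -16.4 - 4.2 = -20.6

11.4000 - 20.6000i


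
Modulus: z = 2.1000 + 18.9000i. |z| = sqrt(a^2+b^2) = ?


|z| = sqrt(2.1^2 + 18.9^2) = sqrt(4.41 + 357.21) = sqrt(361.62) = 19.0163

|z| = 19.0163


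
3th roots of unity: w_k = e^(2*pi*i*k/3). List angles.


The 3th roots of unity are cis(360k/3°) for k=0..2
Angle step = 360/3 = 120°
Primitive root: cis(120°)
Primitive root = -0.5000 + 0.8660i

3 roots at angles: 0°, 120°, 240°


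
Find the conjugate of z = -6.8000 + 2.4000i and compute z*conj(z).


z_bar = -6.8000 - 2.4000i
z*z_bar = (-6.8)^2 + 2.4^2 = 46.24 + 5.76 = 52

z_bar = -6.8000 - 2.4000i, z*z_bar = 52


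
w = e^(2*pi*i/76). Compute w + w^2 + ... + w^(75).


With w = e^(2*pi*i/76), all 76 of the 76th roots of unity w^0 = 1, w, ..., w^(75) sum to 0: 1 + w + ... + w^(75) = (1 - w^76)/(1 - w) = 0 since w^76 = 1, w ≠ 1.
Removing the root 1: w + w^2 + ... + w^(75) = 0 - 1 = -1

Sum = -1


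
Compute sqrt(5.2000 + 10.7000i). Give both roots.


|z| = sqrt(27.04+114.49) = 11.8966
sqrt((|z|+a)/2) = sqrt((11.8966+5.2)/2) = sqrt(8.5483) = 2.9238
sqrt((|z|-a)/2) = sqrt((11.8966-5.2)/2) = sqrt(3.3483) = 1.8298

±(2.9238 + 1.8298i) i.e. 2.9238 + 1.8298i and -2.9238 - 1.8298i


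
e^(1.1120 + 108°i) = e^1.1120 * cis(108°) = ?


e^1.1120 = 3.0404
cos(108°) = -0.309
sin(108°) = 0.95106
Real = 3.0404*(-0.309) = -0.9395
Imag = 3.0404*0.95106 = 2.8916

-0.9395 + 2.8916i


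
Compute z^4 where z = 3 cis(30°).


r^4 = 3^4 = 81
n*theta = 4*30° = 120° = 120° (mod 360)
a = 81*cos(120°) = -40.5000
b = 81*sin(120°) = 70.1481

81 cis(120°) = -40.5000 + 70.1481i


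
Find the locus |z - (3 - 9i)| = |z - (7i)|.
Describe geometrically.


Equal distances means the locus is the perpendicular bisector of z1 and z2.
Midpoint = ((3+0)/2, (-9+7)/2) = (1.5000, -1.0000)

Perpendicular bisector through (1.5000, -1.0000)


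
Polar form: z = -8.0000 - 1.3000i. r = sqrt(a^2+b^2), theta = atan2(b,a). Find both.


r = sqrt(64+1.69) = sqrt(65.69) = 8.1049
theta = atan2(-1.3, -8) = -170.7701 degrees

r = 8.1049, theta = -170.7701 degrees


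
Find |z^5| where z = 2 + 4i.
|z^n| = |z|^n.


|z| = sqrt(4+16) = sqrt(20) = 4.4721
|z^5| = |z|^5 = (sqrt(20))^5 = 20^2 * sqrt(20) = 400*sqrt(20)

|z^5| = 400*sqrt(20) ≈ 1788.8544


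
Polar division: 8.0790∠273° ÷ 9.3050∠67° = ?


r = 8.0790 / 9.3050 = 0.8682
theta = 273° - 67° = 206° = 206° (mod 360)

0.8682 cis(206°)


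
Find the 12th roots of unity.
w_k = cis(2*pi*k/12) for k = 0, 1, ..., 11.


The 12th roots of unity are cis(360k/12°) for k=0..11
Angle step = 360/12 = 30°
Primitive root: cis(30°)
Primitive root = 0.8660 + 0.5000i

12 roots at angles: 0°, 30°, 60°, 90°, 120°, 150°, 180°, 210°, 240°, 270°, 300°, 330°


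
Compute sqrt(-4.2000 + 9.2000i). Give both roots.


|z| = sqrt(17.64+84.64) = 10.1134
sqrt((|z|+a)/2) = sqrt((10.1134+(-4.2))/2) = sqrt(2.9567) = 1.7195
sqrt((|z|-a)/2) = sqrt((10.1134-(-4.2))/2) = sqrt(7.1567) = 2.6752

±(1.7195 + 2.6752i) i.e. 1.7195 + 2.6752i and -1.7195 - 2.6752i


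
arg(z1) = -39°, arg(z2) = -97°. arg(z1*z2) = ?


arg(z1*z2) = -39° - 97° = -136°
Normalized to (-180°, 180°]: -136°

-136°


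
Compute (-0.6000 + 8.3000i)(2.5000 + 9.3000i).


Real = -0.6*2.5 - 8.3*9.3 = -1.5 - 77.19 = -78.69
Imag = -0.6*9.3 + 2.5*8.3 = -5.58 + 20.75 = 15.17

-78.6900 + 15.1700i


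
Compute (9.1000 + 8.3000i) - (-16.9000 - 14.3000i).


Real: 9.1 + 16.9 = 26
Imag: 8.3 + 14.3 = 22.6

26.0000 + 22.6000i


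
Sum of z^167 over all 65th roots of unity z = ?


The roots are w_k = w^k with w = e^(2*pi*i/65), and (w^k)^167 = (w^167)^k.
So S = 1 + u + u^2 + ... + u^(64) with u = w^167.
167 = 2*65 + 37, so 167 is not a multiple of 65: u = (w^65)^2 * w^37 = w^37 ≠ 1 (w is a primitive 65th root), while u^65 = (w^65)^167 = 1.
Geometric series: S = (1 - u^65)/(1 - u) = (1 - 1)/(1 - u) = 0

S = 0


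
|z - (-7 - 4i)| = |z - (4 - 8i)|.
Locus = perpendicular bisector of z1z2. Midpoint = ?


Equal distances means the locus is the perpendicular bisector of z1 and z2.
Midpoint = ((-7+4)/2, (-4+(-8))/2) = (-1.5000, -6.0000)

Perpendicular bisector through (-1.5000, -6.0000)


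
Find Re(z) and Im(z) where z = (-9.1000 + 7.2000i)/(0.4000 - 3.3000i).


Multiply by conjugate: (-9.1000 + 7.2000i)(0.4000 + 3.3000i) / (0.4^2 + (-3.3)^2)
Numerator real = -9.1*0.4 + 7.2*(-3.3) = -27.4
Numerator imag = 7.2*0.4 - (-9.1)*(-3.3) = -27.15
Denominator = 11.05
Re(z) = -27.4/11.05 = -2.4796
Im(z) = -27.15/11.05 = -2.4570

Re(z) = -2.4796, Im(z) = -2.4570


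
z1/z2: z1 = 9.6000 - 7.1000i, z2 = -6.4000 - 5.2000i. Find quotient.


Conjugate of z2 = -6.4000 + 5.2000i
Numerator: (9.6000 - 7.1000i)(-6.4000 + 5.2000i) = -24.5200 + 95.3600i
Denominator: (-6.4)^2 + (-5.2)^2 = 68
Result = (-24.5200 + 95.3600i)/68

-0.3606 + 1.4024i


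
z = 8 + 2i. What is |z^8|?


|z| = sqrt(64+4) = sqrt(68) = 8.2462
|z^8| = |z|^8 = (sqrt(68))^8 = 68^4 = 21381376

|z^8| = 21381376


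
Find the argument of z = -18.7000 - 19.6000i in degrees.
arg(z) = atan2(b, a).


Re = -18.7, Im = -19.6
arg = atan2(-19.6, -18.7) = -133.6539 degrees

arg(z) = -133.6539 degrees


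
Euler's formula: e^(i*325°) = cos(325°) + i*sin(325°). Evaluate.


cos(325°) = 0.8192
sin(325°) = -0.5736

e^(i*325°) = 0.8192 - 0.5736i


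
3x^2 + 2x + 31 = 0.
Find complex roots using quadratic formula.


disc = 2^2 - 4*3*31 = 4 - 372 = -368
sqrt(|disc|) = sqrt(368) = 19.1833
Real part = -2/(2*3) = -0.3333
Imag part = 19.1833/(2*3) = 3.1972

-0.3333 ± 3.1972i


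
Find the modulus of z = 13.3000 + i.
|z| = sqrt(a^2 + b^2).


|z| = sqrt(13.3^2 + 1^2) = sqrt(176.89 + 1) = sqrt(177.89) = 13.3375

|z| = 13.3375


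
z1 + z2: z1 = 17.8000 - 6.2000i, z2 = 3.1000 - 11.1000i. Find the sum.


Real: 17.8 + 3.1 = 20.9
Imag: -6.2 - 11.1 = -17.3

20.9000 - 17.3000i


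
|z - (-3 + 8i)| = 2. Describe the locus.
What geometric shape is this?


|z - z0| = r is a circle with center z0 and radius r.
Center = (-3, 8), radius = 2

Circle with center (-3, 8) and radius 2


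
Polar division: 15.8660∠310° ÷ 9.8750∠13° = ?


r = 15.8660 / 9.8750 = 1.6067
theta = 310° - 13° = 297° = 297° (mod 360)

1.6067 cis(297°)


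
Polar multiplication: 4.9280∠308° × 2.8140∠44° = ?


r = 4.9280 * 2.8140 = 13.8674
theta = 308° + 44° = 352° = 352° (mod 360)

13.8674 cis(352°)


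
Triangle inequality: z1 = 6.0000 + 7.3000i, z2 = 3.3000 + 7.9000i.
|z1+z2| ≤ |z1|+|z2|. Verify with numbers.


|z1| = sqrt(6^2 + 7.3^2) = sqrt(89.29) = 9.4493
|z2| = sqrt(3.3^2 + 7.9^2) = sqrt(73.3) = 8.5615
z1+z2 = 9.3000 + 15.2000i
|z1+z2| = sqrt(317.53) = 17.8194
|z1|+|z2| = 9.4493 + 8.5615 = 18.0108

|z1+z2| = 17.8194 ≤ |z1|+|z2| = 18.0108 (verified)


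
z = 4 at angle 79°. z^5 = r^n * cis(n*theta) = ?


r^5 = 4^5 = 1024
n*theta = 5*79° = 395° = 35° (mod 360)
a = 1024*cos(35°) = 838.8117
b = 1024*sin(35°) = 587.3423

1024 cis(35°) = 838.8117 + 587.3423i


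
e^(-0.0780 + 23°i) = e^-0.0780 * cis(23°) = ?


e^-0.0780 = 0.92496
cos(23°) = 0.9205
sin(23°) = 0.3907
Real = 0.92496*0.9205 = 0.8514
Imag = 0.92496*0.3907 = 0.3614

0.8514 + 0.3614i


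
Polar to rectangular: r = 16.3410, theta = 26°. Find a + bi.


a = 16.3410*cos(26°) = 16.3410*0.898794 = 14.6872
b = 16.3410*sin(26°) = 16.3410*0.43837 = 7.1634

14.6872 + 7.1634i


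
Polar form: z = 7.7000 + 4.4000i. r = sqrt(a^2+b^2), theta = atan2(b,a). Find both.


r = sqrt(59.29+19.36) = sqrt(78.65) = 8.8685
theta = atan2(4.4, 7.7) = 29.7449 degrees

r = 8.8685, theta = 29.7449 degrees


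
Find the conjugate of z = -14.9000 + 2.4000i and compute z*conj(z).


z_bar = -14.9000 - 2.4000i
z*z_bar = (-14.9)^2 + 2.4^2 = 222.01 + 5.76 = 227.77

z_bar = -14.9000 - 2.4000i, z*z_bar = 227.77


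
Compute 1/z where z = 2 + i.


|z|^2 = 4+1 = 5
1/z = (2 - 1i)/5

1/z = 0.4000 - 0.2000i


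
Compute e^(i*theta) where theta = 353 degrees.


cos(353°) = 0.9925
sin(353°) = -0.1219

e^(i*353°) = 0.9925 - 0.1219i


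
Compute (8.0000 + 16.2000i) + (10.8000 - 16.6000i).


Real: 8 + 10.8 = 18.8
Imag: 16.2 - 16.6 = -0.4

18.8000 - 0.4000i


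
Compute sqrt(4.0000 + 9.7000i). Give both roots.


|z| = sqrt(16+94.09) = 10.4924
sqrt((|z|+a)/2) = sqrt((10.4924+4)/2) = sqrt(7.2462) = 2.6919
sqrt((|z|-a)/2) = sqrt((10.4924-4)/2) = sqrt(3.2462) = 1.8017

±(2.6919 + 1.8017i) i.e. 2.6919 + 1.8017i and -2.6919 - 1.8017i


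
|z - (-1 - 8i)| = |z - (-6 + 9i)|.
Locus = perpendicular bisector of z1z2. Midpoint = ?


Equal distances means the locus is the perpendicular bisector of z1 and z2.
Midpoint = ((-1+(-6))/2, (-8+9)/2) = (-3.5000, 0.5000)

Perpendicular bisector through (-3.5000, 0.5000)


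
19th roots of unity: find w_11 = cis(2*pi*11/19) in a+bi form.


Angle = 360*11/19 = 208.4211°
a = cos(208.4211°) = -0.8795
b = sin(208.4211°) = -0.4759

-0.8795 - 0.4759i


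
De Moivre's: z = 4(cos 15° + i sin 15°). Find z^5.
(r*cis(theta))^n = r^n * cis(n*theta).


r^5 = 4^5 = 1024
n*theta = 5*15° = 75° = 75° (mod 360)
a = 1024*cos(75°) = 265.0307
b = 1024*sin(75°) = 989.1080

1024 cis(75°) = 265.0307 + 989.1080i


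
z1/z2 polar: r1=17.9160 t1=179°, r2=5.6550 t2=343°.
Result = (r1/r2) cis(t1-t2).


r = 17.9160 / 5.6550 = 3.1682
theta = 179° - 343° = -164° = 196° (mod 360)

3.1682 cis(196°)


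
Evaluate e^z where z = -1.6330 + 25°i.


e^-1.6330 = 0.19534
cos(25°) = 0.9063
sin(25°) = 0.4226
Real = 0.19534*0.9063 = 0.1770
Imag = 0.19534*0.4226 = 0.0826

0.1770 + 0.0826i


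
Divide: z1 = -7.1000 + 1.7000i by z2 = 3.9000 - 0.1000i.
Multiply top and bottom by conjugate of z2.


Conjugate of z2 = 3.9000 + 0.1000i
Numerator: (-7.1000 + 1.7000i)(3.9000 + 0.1000i) = -27.8600 + 5.9200i
Denominator: 3.9^2 + (-0.1)^2 = 15.22
Result = (-27.8600 + 5.9200i)/15.22

-1.8305 + 0.3890i


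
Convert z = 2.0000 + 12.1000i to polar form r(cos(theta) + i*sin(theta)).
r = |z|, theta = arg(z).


r = sqrt(4+146.41) = sqrt(150.41) = 12.2642
theta = atan2(12.1, 2) = 80.6145 degrees

r = 12.2642, theta = 80.6145 degrees


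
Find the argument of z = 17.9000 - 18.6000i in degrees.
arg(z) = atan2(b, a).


Re = 17.9, Im = -18.6
arg = atan2(-18.6, 17.9) = -46.0987 degrees

arg(z) = -46.0987 degrees


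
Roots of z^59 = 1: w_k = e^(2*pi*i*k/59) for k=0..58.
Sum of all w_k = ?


The sum of all 59th roots of unity is 0.
Geometric series: (1 - w^59)/(1 - w) = (1-1)/(1-w) = 0 since w^59 = 1, w ≠ 1.
Alternatively: coefficient of z^58 in z^59 - 1 is 0.

0


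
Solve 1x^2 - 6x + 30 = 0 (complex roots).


disc = (-6)^2 - 4*1*30 = 36 - 120 = -84
sqrt(|disc|) = sqrt(84) = 9.1652
Real part = 6/(2*1) = 3.0000
Imag part = 9.1652/(2*1) = 4.5826

3.0000 ± 4.5826i


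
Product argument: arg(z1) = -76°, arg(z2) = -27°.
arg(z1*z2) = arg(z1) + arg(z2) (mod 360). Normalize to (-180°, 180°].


arg(z1*z2) = -76° - 27° = -103°
Normalized to (-180°, 180°]: -103°

-103°


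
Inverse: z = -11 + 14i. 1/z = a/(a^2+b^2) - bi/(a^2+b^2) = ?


|z|^2 = 121+196 = 317
1/z = (-11 - 14i)/317

1/z = -0.0347 - 0.0442i


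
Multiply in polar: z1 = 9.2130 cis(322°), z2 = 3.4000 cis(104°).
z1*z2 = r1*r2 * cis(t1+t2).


r = 9.2130 * 3.4000 = 31.3242
theta = 322° + 104° = 426° = 66° (mod 360)

31.3242 cis(66°)


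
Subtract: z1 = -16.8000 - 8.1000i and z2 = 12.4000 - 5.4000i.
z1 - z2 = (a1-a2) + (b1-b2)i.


Real: -16.8 - 12.4 = -29.2
Imag: -8.1 + 5.4 = -2.7

-29.2000 - 2.7000i


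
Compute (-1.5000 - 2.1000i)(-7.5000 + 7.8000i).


Real = -1.5*(-7.5) - (-2.1)*7.8 = 11.25 - (-16.38) = 27.63
Imag = -1.5*7.8 - (7.5)*(-2.1) = -11.7 + 15.75 = 4.05

27.6300 + 4.0500i


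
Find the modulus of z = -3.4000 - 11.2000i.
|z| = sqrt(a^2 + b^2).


|z| = sqrt((-3.4)^2 + (-11.2)^2) = sqrt(11.56 + 125.44) = sqrt(137) = 11.7047

|z| = 11.7047


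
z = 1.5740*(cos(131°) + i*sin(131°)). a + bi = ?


a = 1.5740*cos(131°) = 1.5740*(-0.65606) = -1.0326
b = 1.5740*sin(131°) = 1.5740*0.7547 = 1.1879

-1.0326 + 1.1879i


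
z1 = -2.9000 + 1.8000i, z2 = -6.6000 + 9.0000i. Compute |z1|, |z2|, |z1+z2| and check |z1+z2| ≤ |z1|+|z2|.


|z1| = sqrt((-2.9)^2 + 1.8^2) = sqrt(11.65) = 3.4132
|z2| = sqrt((-6.6)^2 + 9^2) = sqrt(124.56) = 11.1606
z1+z2 = -9.5000 + 10.8000i
|z1+z2| = sqrt(206.89) = 14.3837
|z1|+|z2| = 3.4132 + 11.1606 = 14.5738

|z1+z2| = 14.3837 ≤ |z1|+|z2| = 14.5738 (verified)


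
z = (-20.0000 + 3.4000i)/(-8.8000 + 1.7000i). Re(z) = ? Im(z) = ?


Multiply by conjugate: (-20.0000 + 3.4000i)(-8.8000 - 1.7000i) / ((-8.8)^2 + 1.7^2)
Numerator real = -20*(-8.8) + 3.4*1.7 = 181.78
Numerator imag = 3.4*(-8.8) - (-20)*1.7 = 4.08
Denominator = 80.33
Re(z) = 181.78/80.33 = 2.2629
Im(z) = 4.08/80.33 = 0.0508

Re(z) = 2.2629, Im(z) = 0.0508


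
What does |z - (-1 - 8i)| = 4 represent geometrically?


|z - z0| = r is a circle with center z0 and radius r.
Center = (-1, -8), radius = 4

Circle with center (-1, -8) and radius 4


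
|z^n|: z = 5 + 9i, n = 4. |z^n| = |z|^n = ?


|z| = sqrt(25+81) = sqrt(106) = 10.2956
|z^4| = |z|^4 = (sqrt(106))^4 = 106^2 = 11236

|z^4| = 11236


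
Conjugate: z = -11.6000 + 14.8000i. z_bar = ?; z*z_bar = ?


z_bar = -11.6000 - 14.8000i
z*z_bar = (-11.6)^2 + 14.8^2 = 134.56 + 219.04 = 353.6

z_bar = -11.6000 - 14.8000i, z*z_bar = 353.6


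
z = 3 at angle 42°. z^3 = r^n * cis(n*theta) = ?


r^3 = 3^3 = 27
n*theta = 3*42° = 126° = 126° (mod 360)
a = 27*cos(126°) = -15.8702
b = 27*sin(126°) = 21.8435

27 cis(126°) = -15.8702 + 21.8435i


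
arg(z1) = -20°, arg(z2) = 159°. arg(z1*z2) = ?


arg(z1*z2) = -20° + 159° = 139°
Normalized to (-180°, 180°]: 139°

139°


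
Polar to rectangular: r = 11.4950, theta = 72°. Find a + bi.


a = 11.4950*cos(72°) = 11.4950*0.30902 = 3.5522
b = 11.4950*sin(72°) = 11.4950*0.95106 = 10.9324

3.5522 + 10.9324i


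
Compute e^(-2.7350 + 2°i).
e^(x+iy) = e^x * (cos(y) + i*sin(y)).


e^-2.7350 = 0.0649
cos(2°) = 0.9994
sin(2°) = 0.0349
Real = 0.0649*0.9994 = 0.0649
Imag = 0.0649*0.0349 = 0.0023

0.0649 + 0.0023i


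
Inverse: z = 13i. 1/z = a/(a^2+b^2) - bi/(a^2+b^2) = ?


|z|^2 = 0+169 = 169
1/z = (0 - 13i)/169

1/z = 0 - 0.0769i


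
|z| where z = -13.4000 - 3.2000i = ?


|z| = sqrt((-13.4)^2 + (-3.2)^2) = sqrt(179.56 + 10.24) = sqrt(189.8) = 13.7768

|z| = 13.7768


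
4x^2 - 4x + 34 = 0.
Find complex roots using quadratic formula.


disc = (-4)^2 - 4*4*34 = 16 - 544 = -528
sqrt(|disc|) = sqrt(528) = 22.9783
Real part = 4/(2*4) = 0.5000
Imag part = 22.9783/(2*4) = 2.8723

0.5000 ± 2.8723i


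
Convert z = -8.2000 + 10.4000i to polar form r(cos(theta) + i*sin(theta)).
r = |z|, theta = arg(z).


r = sqrt(67.24+108.16) = sqrt(175.4) = 13.2439
theta = atan2(10.4, -8.2) = 128.2544 degrees

r = 13.2439, theta = 128.2544 degrees


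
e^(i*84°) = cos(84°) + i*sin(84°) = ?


cos(84°) = 0.1045
sin(84°) = 0.9945

e^(i*84°) = 0.1045 + 0.9945i


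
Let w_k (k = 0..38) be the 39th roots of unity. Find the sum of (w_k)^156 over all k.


The roots are w_k = w^k with w = e^(2*pi*i/39), and (w^k)^156 = (w^156)^k.
So S = 1 + u + u^2 + ... + u^(38) with u = w^156.
156 = 4*39 + 0, so 156 is a multiple of 39 and u = (w^39)^4 = 1.
Every one of the 39 terms equals 1: S = 39

S = 39


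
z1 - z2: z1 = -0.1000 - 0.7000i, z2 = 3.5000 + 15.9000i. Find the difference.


Real: -0.1 - 3.5 = -3.6
Imag: -0.7 - 15.9 = -16.6

-3.6000 - 16.6000i


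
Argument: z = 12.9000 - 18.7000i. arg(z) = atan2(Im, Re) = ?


Re = 12.9, Im = -18.7
arg = atan2(-18.7, 12.9) = -55.4006 degrees

arg(z) = -55.4006 degrees


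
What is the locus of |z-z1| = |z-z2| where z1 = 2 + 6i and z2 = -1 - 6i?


Equal distances means the locus is the perpendicular bisector of z1 and z2.
Midpoint = ((2+(-1))/2, (6+(-6))/2) = (0.5000, 0)

Perpendicular bisector through (0.5000, 0)


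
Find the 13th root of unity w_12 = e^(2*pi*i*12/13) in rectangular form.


Angle = 360*12/13 = 332.3077°
a = cos(332.3077°) = 0.8855
b = sin(332.3077°) = -0.4647

0.8855 - 0.4647i


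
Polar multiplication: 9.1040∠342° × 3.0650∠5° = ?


r = 9.1040 * 3.0650 = 27.9038
theta = 342° + 5° = 347° = 347° (mod 360)

27.9038 cis(347°)


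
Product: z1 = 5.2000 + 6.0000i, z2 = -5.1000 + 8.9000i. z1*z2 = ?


Real = 5.2*(-5.1) - 6*8.9 = -26.52 - 53.4 = -79.92
Imag = 5.2*8.9 - (5.1)*6 = 46.28 - (30.6) = 15.68

-79.9200 + 15.6800i


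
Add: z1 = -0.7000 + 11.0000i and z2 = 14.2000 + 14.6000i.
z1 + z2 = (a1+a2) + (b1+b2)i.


Real: -0.7 + 14.2 = 13.5
Imag: 11 + 14.6 = 25.6

13.5000 + 25.6000i


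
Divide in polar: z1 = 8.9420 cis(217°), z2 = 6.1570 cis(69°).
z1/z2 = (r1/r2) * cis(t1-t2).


r = 8.9420 / 6.1570 = 1.4523
theta = 217° - 69° = 148° = 148° (mod 360)

1.4523 cis(148°)


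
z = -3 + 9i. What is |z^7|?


|z| = sqrt(9+81) = sqrt(90) = 9.4868
|z^7| = |z|^7 = (sqrt(90))^7 = 90^3 * sqrt(90) = 729000*sqrt(90)

|z^7| = 729000*sqrt(90) ≈ 6915901.2428


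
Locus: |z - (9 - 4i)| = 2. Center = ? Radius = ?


|z - z0| = r is a circle with center z0 and radius r.
Center = (9, -4), radius = 2

Circle with center (9, -4) and radius 2


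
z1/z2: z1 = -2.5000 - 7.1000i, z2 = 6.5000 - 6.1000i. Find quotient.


Conjugate of z2 = 6.5000 + 6.1000i
Numerator: (-2.5000 - 7.1000i)(6.5000 + 6.1000i) = 27.0600 - 61.4000i
Denominator: 6.5^2 + (-6.1)^2 = 79.46
Result = (27.0600 - 61.4000i)/79.46

0.3405 - 0.7727i


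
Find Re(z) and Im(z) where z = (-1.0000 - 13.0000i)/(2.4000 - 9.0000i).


Multiply by conjugate: (-1.0000 - 13.0000i)(2.4000 + 9.0000i) / (2.4^2 + (-9)^2)
Numerator real = -1*2.4 - (13)*(-9) = 114.6
Numerator imag = -13*2.4 - (-1)*(-9) = -40.2
Denominator = 86.76
Re(z) = 114.6/86.76 = 1.3209
Im(z) = -40.2/86.76 = -0.4633

Re(z) = 1.3209, Im(z) = -0.4633
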